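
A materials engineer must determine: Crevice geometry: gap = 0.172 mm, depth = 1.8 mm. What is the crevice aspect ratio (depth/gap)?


Aspect ratio = depth / gap
Ratio = 1.8 / 0.172 = 10.5

10.5


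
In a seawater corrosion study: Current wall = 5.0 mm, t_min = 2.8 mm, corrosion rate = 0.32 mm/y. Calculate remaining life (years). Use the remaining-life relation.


Apply the remaining-life relation: RL = (t_current − t_min) / CR
RL = (5.0 − 2.8) / 0.32 = 2.2 / 0.32 = 6.9 years

6.9 years


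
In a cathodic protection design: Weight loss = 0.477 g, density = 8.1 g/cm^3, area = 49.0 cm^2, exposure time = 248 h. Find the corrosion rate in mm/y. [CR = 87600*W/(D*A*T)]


Apply the mm/y weight-loss relation: CR = 87600 * W / (D * A * T)
Numerator: 87600 * 0.477 = 41785.2
Denominator: 8.1 * 49.0 * 248 = 98431.2
CR = 41785.2 / 98431.2 = 0.4245 mm/y

0.4245 mm/y


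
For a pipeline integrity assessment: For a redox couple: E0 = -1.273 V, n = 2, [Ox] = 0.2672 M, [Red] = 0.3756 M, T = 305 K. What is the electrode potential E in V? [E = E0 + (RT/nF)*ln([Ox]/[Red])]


Apply the Nernst equation: E = E0 + (RT/nF)*ln([Ox]/[Red])
Step 1: RT/nF = 8.314*305/(2*96485) = 0.01314075 V
Step 2: [Ox]/[Red] = 0.2672/0.3756 = 0.711395
Step 3: ln(0.711395) = -0.340527
Step 4: correction = 0.01314075 * -0.340527 = -0.0045 V
E = -1.273 + -0.0045 = -1.2775 V

-1.2775 V


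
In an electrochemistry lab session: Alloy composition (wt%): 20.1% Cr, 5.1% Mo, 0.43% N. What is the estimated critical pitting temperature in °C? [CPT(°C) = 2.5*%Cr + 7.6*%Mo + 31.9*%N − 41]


Apply the ASTM G48 empirical CPT estimate: CPT(°C) = 2.5*%Cr + 7.6*%Mo + 31.9*%N − 41
2.5*20.1 = 50.25; 7.6*5.1 = 38.76; 31.9*0.43 = 13.717
CPT = 50.25 + 38.76 + 13.717 − 41 = 61.727 °C
Rounded to 0.1 °C: CPT ≈ 61.7 °C

61.7 °C


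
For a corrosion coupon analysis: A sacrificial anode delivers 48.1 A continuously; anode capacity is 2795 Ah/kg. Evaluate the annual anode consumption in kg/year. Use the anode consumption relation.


Annual consumption = current * hours per year / capacity
Rate = 48.1 * 8760 / 2795 = 150.8 kg/year

150.8 kg/year


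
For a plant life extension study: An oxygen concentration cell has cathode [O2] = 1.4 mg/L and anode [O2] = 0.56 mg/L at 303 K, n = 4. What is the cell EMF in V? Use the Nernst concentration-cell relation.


Apply the Nernst concentration-cell relation: E = (RT/nF)*ln(C_cathode/C_anode)
RT/nF = 8.314*303/(4*96485) = 0.00652729 V
ln(1.4/0.56) = 0.91629
E = 0.00652729 * 0.91629 = 0.00598 V

0.00598 V


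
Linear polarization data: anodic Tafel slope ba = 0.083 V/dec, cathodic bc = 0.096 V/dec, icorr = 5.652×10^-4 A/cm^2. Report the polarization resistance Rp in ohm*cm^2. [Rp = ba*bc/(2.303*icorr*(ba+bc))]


Apply the Stern-Geary equation: Rp = ba*bc / (2.303*icorr*(ba+bc))
ba*bc = 0.083*0.096 = 0.007968
ba+bc = 0.179; 2.303*icorr*(ba+bc) = 2.303*5.652×10^-4*0.179 = 2.3299635×10^-4
Rp = 0.007968 / 2.3299635×10^-4 = 34.2 ohm*cm^2

34.2 ohm*cm^2


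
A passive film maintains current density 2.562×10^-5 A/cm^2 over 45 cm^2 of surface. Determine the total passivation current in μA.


I = i_pass * A, then convert A → μA (×10^6)
I = 2.562×10^-5 * 45 * 10^6 = 1152.9 μA

1152.9 μA


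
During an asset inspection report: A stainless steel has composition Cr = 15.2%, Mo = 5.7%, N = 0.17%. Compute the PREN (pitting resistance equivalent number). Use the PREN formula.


Apply the PREN formula: PREN = Cr + 3.3*Mo + 16*N
PREN = 15.2 + 3.3*5.7 + 16*0.17
PREN = 15.2 + 18.81 + 2.72 = 36.73

36.73


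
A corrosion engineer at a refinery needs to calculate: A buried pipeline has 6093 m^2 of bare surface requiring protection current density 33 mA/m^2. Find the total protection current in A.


I = area * current density, then convert mA → A (÷1000)
I = 6093 * 33 / 1000 = 201.07 A

201.07 A


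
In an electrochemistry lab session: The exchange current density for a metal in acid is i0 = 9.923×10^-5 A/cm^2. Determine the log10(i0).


i0 = 9.923×10^-5 A/cm^2
log10(i0) = -4.003

-4.003


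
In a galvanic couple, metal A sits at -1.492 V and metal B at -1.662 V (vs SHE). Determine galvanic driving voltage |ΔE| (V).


Driving voltage is the absolute potential difference.
|ΔE| = |-1.492 − (-1.662)| = 0.17 V

0.17 V


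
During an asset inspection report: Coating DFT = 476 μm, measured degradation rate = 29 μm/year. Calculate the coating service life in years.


Service life = thickness / degradation rate
Life = 476 / 29 = 16.4 years

16.4 years


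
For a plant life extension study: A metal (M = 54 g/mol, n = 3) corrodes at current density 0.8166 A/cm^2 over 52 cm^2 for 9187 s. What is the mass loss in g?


Apply Faraday's law: m = i*A*t*M / (n*F)
Total charge passed Q = i*A*t = 0.8166*52*9187 = 390109.4184 C
m = Q*M/(n*F) = 390109.4184*54/(3*96485) = 72.7778 g

72.7778 g


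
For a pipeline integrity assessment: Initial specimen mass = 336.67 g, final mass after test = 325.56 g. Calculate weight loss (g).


Weight loss = initial − final
WL = 336.67 − 325.56 = 11.11 g

11.11 g


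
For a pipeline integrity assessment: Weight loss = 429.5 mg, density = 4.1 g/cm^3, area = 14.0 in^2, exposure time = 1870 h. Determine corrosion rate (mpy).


Apply the mpy weight-loss relation: CR = 534 * W / (D * A * T)
Numerator: 534 * 429.5 = 229353.0
Denominator: 4.1 * 14.0 * 1870 = 107338.0
CR = 229353.0 / 107338.0 = 2.1367 mpy

2.1367 mpy


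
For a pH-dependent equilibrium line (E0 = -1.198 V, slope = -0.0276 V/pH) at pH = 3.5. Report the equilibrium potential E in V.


Apply the Pourbaix line equation: E = E0 + slope*pH
E = -1.198 + (-0.0276)*3.5 = -1.198 + (-0.0966) = -1.2946 V
Rounded to 3 decimal places: E = -1.295 V

-1.295 V


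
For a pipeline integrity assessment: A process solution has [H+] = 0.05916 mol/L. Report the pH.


pH = −log10[H+]
pH = −log10(0.05916) = 1.23

1.23


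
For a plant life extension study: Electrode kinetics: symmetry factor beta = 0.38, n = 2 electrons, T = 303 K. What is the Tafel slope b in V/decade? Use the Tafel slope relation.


Apply the Tafel slope relation: b = 2.303*R*T/(beta*n*F)
Numerator: 2.303 * 8.314 * 303 = 5801.58
Denominator: 0.38 * 2 * 96485 = 73328.6
b = 5801.58 / 73328.6 = 0.0791 V/decade

0.0791 V/decade


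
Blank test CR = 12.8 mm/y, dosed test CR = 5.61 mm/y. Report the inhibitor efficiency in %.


Apply the inhibitor-efficiency definition: IE = (CR_blank − CR_inh)/CR_blank × 100
IE = (12.8 − 5.61) / 12.8 × 100
IE = 7.19 / 12.8 × 100 = 56.2 %

56.2 %


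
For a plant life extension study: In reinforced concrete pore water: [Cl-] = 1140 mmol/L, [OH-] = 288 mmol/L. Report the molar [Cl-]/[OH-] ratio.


Threshold parameter = [Cl-] / [OH-] (molar basis; both in mmol/L, so units cancel)
Ratio = 1140 / 288 = 3.96

3.96


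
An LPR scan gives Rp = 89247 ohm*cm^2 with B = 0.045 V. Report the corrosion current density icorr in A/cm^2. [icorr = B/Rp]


Apply the Stern-Geary relation: icorr = B / Rp
icorr = 0.045 / 89247 = 5.042×10^-7 A/cm^2

5.042×10^-7 A/cm^2


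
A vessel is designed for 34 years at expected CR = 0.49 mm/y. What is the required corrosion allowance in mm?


Corrosion allowance = CR × design life
CA = 0.49 * 34 = 16.66 mm

16.66 mm


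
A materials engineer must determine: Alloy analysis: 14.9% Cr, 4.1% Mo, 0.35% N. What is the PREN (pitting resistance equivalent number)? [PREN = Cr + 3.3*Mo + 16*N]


Apply the PREN formula: PREN = Cr + 3.3*Mo + 16*N
PREN = 14.9 + 3.3*4.1 + 16*0.35
PREN = 14.9 + 13.53 + 5.6 = 34.03

34.03


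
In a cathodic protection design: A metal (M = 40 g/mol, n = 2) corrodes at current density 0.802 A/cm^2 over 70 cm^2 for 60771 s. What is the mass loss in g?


Apply Faraday's law: m = i*A*t*M / (n*F)
Total charge passed Q = i*A*t = 0.802*70*60771 = 3411683.94 C
m = Q*M/(n*F) = 3411683.94*40/(2*96485) = 707.19468 g

707.19468 g


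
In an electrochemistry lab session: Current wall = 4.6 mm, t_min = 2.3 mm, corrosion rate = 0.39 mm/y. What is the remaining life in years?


Apply the remaining-life relation: RL = (t_current − t_min) / CR
RL = (4.6 − 2.3) / 0.39 = 2.3 / 0.39 = 5.9 years

5.9 years


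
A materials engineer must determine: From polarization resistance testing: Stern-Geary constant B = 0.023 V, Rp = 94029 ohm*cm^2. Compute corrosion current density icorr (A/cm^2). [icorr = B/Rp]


Apply the Stern-Geary relation: icorr = B / Rp
icorr = 0.023 / 94029 = 2.446×10^-7 A/cm^2

2.446×10^-7 A/cm^2


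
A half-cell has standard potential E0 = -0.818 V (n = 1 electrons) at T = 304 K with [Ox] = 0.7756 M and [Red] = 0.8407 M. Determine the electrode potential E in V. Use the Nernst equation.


Apply the Nernst equation: E = E0 + (RT/nF)*ln([Ox]/[Red])
Step 1: RT/nF = 8.314*304/(1*96485) = 0.02619533 V
Step 2: [Ox]/[Red] = 0.7756/0.8407 = 0.922565
Step 3: ln(0.922565) = -0.080597
Step 4: correction = 0.02619533 * -0.080597 = -0.002 V
E = -0.818 + -0.002 = -0.82 V

-0.82 V


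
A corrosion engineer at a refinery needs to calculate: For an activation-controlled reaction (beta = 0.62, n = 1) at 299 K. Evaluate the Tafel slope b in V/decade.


Apply the Tafel slope relation: b = 2.303*R*T/(beta*n*F)
Numerator: 2.303 * 8.314 * 299 = 5725.0
Denominator: 0.62 * 1 * 96485 = 59820.7
b = 5725.0 / 59820.7 = 0.0957 V/decade

0.0957 V/decade


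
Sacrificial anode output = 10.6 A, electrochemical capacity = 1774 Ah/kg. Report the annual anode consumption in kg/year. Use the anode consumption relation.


Annual consumption = current * hours per year / capacity
Rate = 10.6 * 8760 / 1774 = 52.3 kg/year

52.3 kg/year


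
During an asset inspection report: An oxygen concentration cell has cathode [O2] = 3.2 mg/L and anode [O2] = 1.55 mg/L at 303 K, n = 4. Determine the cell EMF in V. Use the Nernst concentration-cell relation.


Apply the Nernst concentration-cell relation: E = (RT/nF)*ln(C_cathode/C_anode)
RT/nF = 8.314*303/(4*96485) = 0.00652729 V
ln(3.2/1.55) = 0.7249
E = 0.00652729 * 0.7249 = 0.00473 V

0.00473 V


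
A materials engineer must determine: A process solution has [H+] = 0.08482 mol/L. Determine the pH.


pH = −log10[H+]
pH = −log10(0.08482) = 1.07

1.07


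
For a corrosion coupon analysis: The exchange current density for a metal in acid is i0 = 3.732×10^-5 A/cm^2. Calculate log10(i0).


i0 = 3.732×10^-5 A/cm^2
log10(i0) = -4.428

-4.428


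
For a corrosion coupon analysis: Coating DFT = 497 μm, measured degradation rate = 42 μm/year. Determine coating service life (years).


Service life = thickness / degradation rate
Life = 497 / 42 = 11.8 years

11.8 years


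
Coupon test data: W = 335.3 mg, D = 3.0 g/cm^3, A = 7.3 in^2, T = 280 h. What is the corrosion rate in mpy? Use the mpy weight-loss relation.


Apply the mpy weight-loss relation: CR = 534 * W / (D * A * T)
Numerator: 534 * 335.3 = 179050.2
Denominator: 3.0 * 7.3 * 280 = 6132.0
CR = 179050.2 / 6132.0 = 29.1993 mpy

29.1993 mpy


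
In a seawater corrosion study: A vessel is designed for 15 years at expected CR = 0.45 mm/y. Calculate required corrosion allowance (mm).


Corrosion allowance = CR × design life
CA = 0.45 * 15 = 6.75 mm

6.75 mm


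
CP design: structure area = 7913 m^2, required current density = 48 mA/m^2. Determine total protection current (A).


I = area * current density, then convert mA → A (÷1000)
I = 7913 * 48 / 1000 = 379.82 A

379.82 A


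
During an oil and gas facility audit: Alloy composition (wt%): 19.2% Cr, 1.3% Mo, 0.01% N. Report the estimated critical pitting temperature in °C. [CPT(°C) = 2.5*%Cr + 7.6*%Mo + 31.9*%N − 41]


Apply the ASTM G48 empirical CPT estimate: CPT(°C) = 2.5*%Cr + 7.6*%Mo + 31.9*%N − 41
2.5*19.2 = 48; 7.6*1.3 = 9.88; 31.9*0.01 = 0.319
CPT = 48 + 9.88 + 0.319 − 41 = 17.199 °C
Rounded to 0.1 °C: CPT ≈ 17.2 °C

17.2 °C


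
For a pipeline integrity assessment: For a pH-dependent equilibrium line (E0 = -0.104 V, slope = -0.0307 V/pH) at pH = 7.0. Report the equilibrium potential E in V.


Apply the Pourbaix line equation: E = E0 + slope*pH
E = -0.104 + (-0.0307)*7.0 = -0.104 + (-0.2149) = -0.3189 V
Rounded to 4 decimal places: E = -0.3189 V

-0.3189 V


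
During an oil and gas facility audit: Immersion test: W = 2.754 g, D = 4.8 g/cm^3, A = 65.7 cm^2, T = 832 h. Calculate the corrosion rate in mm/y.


Apply the mm/y weight-loss relation: CR = 87600 * W / (D * A * T)
Numerator: 87600 * 2.754 = 241250.4
Denominator: 4.8 * 65.7 * 832 = 262379.52
CR = 241250.4 / 262379.52 = 0.91947 mm/y

0.91947 mm/y


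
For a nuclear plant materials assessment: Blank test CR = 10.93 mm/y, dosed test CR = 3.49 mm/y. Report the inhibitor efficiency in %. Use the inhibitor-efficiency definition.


Apply the inhibitor-efficiency definition: IE = (CR_blank − CR_inh)/CR_blank × 100
IE = (10.93 − 3.49) / 10.93 × 100
IE = 7.44 / 10.93 × 100 = 68.1 %

68.1 %


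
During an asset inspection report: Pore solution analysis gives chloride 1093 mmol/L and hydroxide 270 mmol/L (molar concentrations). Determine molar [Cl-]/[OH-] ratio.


Threshold parameter = [Cl-] / [OH-] (molar basis; both in mmol/L, so units cancel)
Ratio = 1093 / 270 = 4.05

4.05


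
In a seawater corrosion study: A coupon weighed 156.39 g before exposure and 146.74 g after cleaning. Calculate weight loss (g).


Weight loss = initial − final
WL = 156.39 − 146.74 = 9.65 g

9.65 g


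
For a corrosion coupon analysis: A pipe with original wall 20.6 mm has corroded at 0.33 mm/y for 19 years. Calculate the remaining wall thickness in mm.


Remaining wall = original − CR × time
t = 20.6 − 0.33*19 = 20.6 − 6.27 = 14.33 mm

14.33 mm


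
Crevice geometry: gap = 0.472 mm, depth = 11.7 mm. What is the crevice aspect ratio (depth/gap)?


Aspect ratio = depth / gap
Ratio = 11.7 / 0.472 = 24.8

24.8


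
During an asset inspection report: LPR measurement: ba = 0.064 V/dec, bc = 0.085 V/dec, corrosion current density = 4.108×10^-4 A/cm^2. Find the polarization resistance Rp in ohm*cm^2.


Apply the Stern-Geary equation: Rp = ba*bc / (2.303*icorr*(ba+bc))
ba*bc = 0.064*0.085 = 0.00544
ba+bc = 0.149; 2.303*icorr*(ba+bc) = 2.303*4.108×10^-4*0.149 = 1.4096479×10^-4
Rp = 0.00544 / 1.4096479×10^-4 = 38.6 ohm*cm^2

38.6 ohm*cm^2


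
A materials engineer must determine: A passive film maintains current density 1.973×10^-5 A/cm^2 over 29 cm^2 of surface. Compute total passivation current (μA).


I = i_pass * A, then convert A → μA (×10^6)
I = 1.973×10^-5 * 29 * 10^6 = 572.17 μA

572.17 μA


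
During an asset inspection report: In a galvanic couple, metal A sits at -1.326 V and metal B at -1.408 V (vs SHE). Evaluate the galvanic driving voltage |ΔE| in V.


Driving voltage is the absolute potential difference.
|ΔE| = |-1.326 − (-1.408)| = 0.082 V

0.082 V


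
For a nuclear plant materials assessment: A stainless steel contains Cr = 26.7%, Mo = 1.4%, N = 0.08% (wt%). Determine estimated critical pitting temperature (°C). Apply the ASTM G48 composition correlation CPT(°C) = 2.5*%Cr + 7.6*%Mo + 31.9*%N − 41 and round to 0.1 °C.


Apply the ASTM G48 empirical CPT estimate: CPT(°C) = 2.5*%Cr + 7.6*%Mo + 31.9*%N − 41
2.5*26.7 = 66.75; 7.6*1.4 = 10.64; 31.9*0.08 = 2.552
CPT = 66.75 + 10.64 + 2.552 − 41 = 38.942 °C
Rounded to 0.1 °C: CPT ≈ 38.9 °C

38.9 °C


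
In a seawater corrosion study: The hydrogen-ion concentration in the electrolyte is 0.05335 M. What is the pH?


pH = −log10[H+]
pH = −log10(0.05335) = 1.27

1.27


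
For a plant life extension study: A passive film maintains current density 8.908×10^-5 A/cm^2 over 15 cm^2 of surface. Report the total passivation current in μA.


I = i_pass * A, then convert A → μA (×10^6)
I = 8.908×10^-5 * 15 * 10^6 = 1336.2 μA

1336.2 μA


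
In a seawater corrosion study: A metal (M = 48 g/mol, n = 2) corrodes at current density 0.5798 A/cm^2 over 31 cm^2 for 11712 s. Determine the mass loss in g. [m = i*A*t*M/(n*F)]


Apply Faraday's law: m = i*A*t*M / (n*F)
Total charge passed Q = i*A*t = 0.5798*31*11712 = 210509.1456 C
m = Q*M/(n*F) = 210509.1456*48/(2*96485) = 52.3627 g

52.3627 g


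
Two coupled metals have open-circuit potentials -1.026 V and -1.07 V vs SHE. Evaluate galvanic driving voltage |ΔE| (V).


Driving voltage is the absolute potential difference.
|ΔE| = |-1.026 − (-1.07)| = 0.044 V

0.044 V


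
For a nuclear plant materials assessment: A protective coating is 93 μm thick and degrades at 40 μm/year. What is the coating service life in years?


Service life = thickness / degradation rate
Life = 93 / 40 = 2.3 years

2.3 years


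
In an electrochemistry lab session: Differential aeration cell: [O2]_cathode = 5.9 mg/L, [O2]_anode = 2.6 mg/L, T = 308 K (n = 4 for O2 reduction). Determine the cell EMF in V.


Apply the Nernst concentration-cell relation: E = (RT/nF)*ln(C_cathode/C_anode)
RT/nF = 8.314*308/(4*96485) = 0.006635 V
ln(5.9/2.6) = 0.81944
E = 0.006635 * 0.81944 = 0.00544 V

0.00544 V


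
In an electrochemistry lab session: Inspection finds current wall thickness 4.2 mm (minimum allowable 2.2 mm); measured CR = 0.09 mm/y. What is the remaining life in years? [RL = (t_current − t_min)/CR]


Apply the remaining-life relation: RL = (t_current − t_min) / CR
RL = (4.2 − 2.2) / 0.09 = 2.0 / 0.09 = 22.2 years

22.2 years


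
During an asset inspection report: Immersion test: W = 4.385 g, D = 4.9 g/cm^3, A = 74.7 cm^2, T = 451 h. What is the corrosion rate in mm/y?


Apply the mm/y weight-loss relation: CR = 87600 * W / (D * A * T)
Numerator: 87600 * 4.385 = 384126.0
Denominator: 4.9 * 74.7 * 451 = 165079.53
CR = 384126.0 / 165079.53 = 2.32691 mm/y

2.32691 mm/y


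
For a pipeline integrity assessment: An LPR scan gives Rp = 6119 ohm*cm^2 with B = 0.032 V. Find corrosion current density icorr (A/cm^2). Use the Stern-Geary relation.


Apply the Stern-Geary relation: icorr = B / Rp
icorr = 0.032 / 6119 = 5.23×10^-6 A/cm^2

5.23×10^-6 A/cm^2


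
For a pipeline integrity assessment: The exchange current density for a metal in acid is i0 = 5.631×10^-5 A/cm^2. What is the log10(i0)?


i0 = 5.631×10^-5 A/cm^2
log10(i0) = -4.249

-4.249


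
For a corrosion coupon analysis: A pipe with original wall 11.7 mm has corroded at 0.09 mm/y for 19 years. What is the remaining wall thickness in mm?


Remaining wall = original − CR × time
t = 11.7 − 0.09*19 = 11.7 − 1.71 = 9.99 mm

9.99 mm


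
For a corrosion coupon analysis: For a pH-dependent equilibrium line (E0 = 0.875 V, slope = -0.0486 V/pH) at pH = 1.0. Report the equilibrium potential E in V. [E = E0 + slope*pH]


Apply the Pourbaix line equation: E = E0 + slope*pH
E = 0.875 + (-0.0486)*1.0 = 0.875 + (-0.0486) = 0.8264 V
Rounded to 3 decimal places: E = 0.826 V

0.826 V


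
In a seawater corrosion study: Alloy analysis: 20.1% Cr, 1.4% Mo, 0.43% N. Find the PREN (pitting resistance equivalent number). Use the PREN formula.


Apply the PREN formula: PREN = Cr + 3.3*Mo + 16*N
PREN = 20.1 + 3.3*1.4 + 16*0.43
PREN = 20.1 + 4.62 + 6.88 = 31.6

31.6


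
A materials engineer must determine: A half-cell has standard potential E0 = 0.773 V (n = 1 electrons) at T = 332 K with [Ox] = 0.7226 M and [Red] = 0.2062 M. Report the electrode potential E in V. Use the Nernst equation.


Apply the Nernst equation: E = E0 + (RT/nF)*ln([Ox]/[Red])
Step 1: RT/nF = 8.314*332/(1*96485) = 0.02860805 V
Step 2: [Ox]/[Red] = 0.7226/0.2062 = 3.504365
Step 3: ln(3.504365) = 1.254009
Step 4: correction = 0.02860805 * 1.254009 = 0.036 V
E = 0.773 + 0.036 = 0.809 V

0.809 V


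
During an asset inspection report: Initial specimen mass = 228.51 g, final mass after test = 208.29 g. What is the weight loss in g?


Weight loss = initial − final
WL = 228.51 − 208.29 = 20.22 g

20.22 g


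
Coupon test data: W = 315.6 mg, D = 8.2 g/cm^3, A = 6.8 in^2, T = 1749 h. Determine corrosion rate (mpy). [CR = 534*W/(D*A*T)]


Apply the mpy weight-loss relation: CR = 534 * W / (D * A * T)
Numerator: 534 * 315.6 = 168530.4
Denominator: 8.2 * 6.8 * 1749 = 97524.24
CR = 168530.4 / 97524.24 = 1.72809 mpy

1.72809 mpy


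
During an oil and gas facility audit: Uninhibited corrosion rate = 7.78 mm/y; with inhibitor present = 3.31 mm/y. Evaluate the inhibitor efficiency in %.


Apply the inhibitor-efficiency definition: IE = (CR_blank − CR_inh)/CR_blank × 100
IE = (7.78 − 3.31) / 7.78 × 100
IE = 4.47 / 7.78 × 100 = 57.5 %

57.5 %


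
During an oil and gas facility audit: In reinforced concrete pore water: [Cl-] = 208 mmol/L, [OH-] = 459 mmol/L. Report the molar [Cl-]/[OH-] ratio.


Threshold parameter = [Cl-] / [OH-] (molar basis; both in mmol/L, so units cancel)
Ratio = 208 / 459 = 0.45

0.45


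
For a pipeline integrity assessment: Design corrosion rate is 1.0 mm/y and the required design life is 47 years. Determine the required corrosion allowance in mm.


Corrosion allowance = CR × design life
CA = 1.0 * 47 = 47.0 mm

47.0 mm


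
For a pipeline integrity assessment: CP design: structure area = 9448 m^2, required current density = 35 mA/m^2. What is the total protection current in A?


I = area * current density, then convert mA → A (÷1000)
I = 9448 * 35 / 1000 = 330.68 A

330.68 A


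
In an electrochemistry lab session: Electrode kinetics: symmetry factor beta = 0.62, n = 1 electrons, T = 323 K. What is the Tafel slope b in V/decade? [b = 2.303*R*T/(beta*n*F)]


Apply the Tafel slope relation: b = 2.303*R*T/(beta*n*F)
Numerator: 2.303 * 8.314 * 323 = 6184.53
Denominator: 0.62 * 1 * 96485 = 59820.7
b = 6184.53 / 59820.7 = 0.103 V/decade

0.103 V/decade


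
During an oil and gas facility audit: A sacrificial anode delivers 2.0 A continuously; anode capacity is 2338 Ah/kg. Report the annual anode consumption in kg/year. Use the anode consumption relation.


Annual consumption = current * hours per year / capacity
Rate = 2.0 * 8760 / 2338 = 7.5 kg/year

7.5 kg/year


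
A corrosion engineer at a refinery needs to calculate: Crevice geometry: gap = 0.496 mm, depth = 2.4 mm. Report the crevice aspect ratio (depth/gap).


Aspect ratio = depth / gap
Ratio = 2.4 / 0.496 = 4.8

4.8


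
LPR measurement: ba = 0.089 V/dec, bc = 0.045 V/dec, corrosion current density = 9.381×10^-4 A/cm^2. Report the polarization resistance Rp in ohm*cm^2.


Apply the Stern-Geary equation: Rp = ba*bc / (2.303*icorr*(ba+bc))
ba*bc = 0.089*0.045 = 0.004005
ba+bc = 0.134; 2.303*icorr*(ba+bc) = 2.303*9.381×10^-4*0.134 = 2.8949954×10^-4
Rp = 0.004005 / 2.8949954×10^-4 = 13.83 ohm*cm^2

13.83 ohm*cm^2


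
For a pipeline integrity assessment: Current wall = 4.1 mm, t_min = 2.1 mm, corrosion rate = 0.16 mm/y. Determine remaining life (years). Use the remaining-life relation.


Apply the remaining-life relation: RL = (t_current − t_min) / CR
RL = (4.1 − 2.1) / 0.16 = 2.0 / 0.16 = 12.5 years

12.5 years


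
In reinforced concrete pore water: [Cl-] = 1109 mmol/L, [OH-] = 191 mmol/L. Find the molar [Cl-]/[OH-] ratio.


Threshold parameter = [Cl-] / [OH-] (molar basis; both in mmol/L, so units cancel)
Ratio = 1109 / 191 = 5.81

5.81


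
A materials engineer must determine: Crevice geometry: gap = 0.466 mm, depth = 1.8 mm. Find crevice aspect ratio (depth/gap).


Aspect ratio = depth / gap
Ratio = 1.8 / 0.466 = 3.9

3.9


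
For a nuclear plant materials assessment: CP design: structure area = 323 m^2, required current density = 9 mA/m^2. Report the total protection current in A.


I = area * current density, then convert mA → A (÷1000)
I = 323 * 9 / 1000 = 2.91 A

2.91 A


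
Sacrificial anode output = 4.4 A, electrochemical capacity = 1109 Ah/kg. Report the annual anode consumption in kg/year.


Annual consumption = current * hours per year / capacity
Rate = 4.4 * 8760 / 1109 = 34.8 kg/year

34.8 kg/year


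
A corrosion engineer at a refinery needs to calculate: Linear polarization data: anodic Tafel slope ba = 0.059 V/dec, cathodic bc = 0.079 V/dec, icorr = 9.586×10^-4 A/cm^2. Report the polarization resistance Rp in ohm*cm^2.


Apply the Stern-Geary equation: Rp = ba*bc / (2.303*icorr*(ba+bc))
ba*bc = 0.059*0.079 = 0.004661
ba+bc = 0.138; 2.303*icorr*(ba+bc) = 2.303*9.586×10^-4*0.138 = 3.046565×10^-4
Rp = 0.004661 / 3.046565×10^-4 = 15.3 ohm*cm^2

15.3 ohm*cm^2


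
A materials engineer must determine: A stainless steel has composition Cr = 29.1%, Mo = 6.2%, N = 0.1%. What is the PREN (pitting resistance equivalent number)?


Apply the PREN formula: PREN = Cr + 3.3*Mo + 16*N
PREN = 29.1 + 3.3*6.2 + 16*0.1
PREN = 29.1 + 20.46 + 1.6 = 51.16

51.16


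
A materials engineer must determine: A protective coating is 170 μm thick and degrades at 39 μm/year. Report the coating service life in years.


Service life = thickness / degradation rate
Life = 170 / 39 = 4.4 years

4.4 years


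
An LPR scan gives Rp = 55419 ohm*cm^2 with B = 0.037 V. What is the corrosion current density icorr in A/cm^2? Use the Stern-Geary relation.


Apply the Stern-Geary relation: icorr = B / Rp
icorr = 0.037 / 55419 = 6.676×10^-7 A/cm^2

6.676×10^-7 A/cm^2


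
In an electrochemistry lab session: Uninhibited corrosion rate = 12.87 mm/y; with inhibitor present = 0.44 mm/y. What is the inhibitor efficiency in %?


Apply the inhibitor-efficiency definition: IE = (CR_blank − CR_inh)/CR_blank × 100
IE = (12.87 − 0.44) / 12.87 × 100
IE = 12.43 / 12.87 × 100 = 96.6 %

96.6 %


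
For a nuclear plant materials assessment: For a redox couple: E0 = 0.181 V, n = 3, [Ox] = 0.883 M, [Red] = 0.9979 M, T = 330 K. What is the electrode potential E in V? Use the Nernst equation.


Apply the Nernst equation: E = E0 + (RT/nF)*ln([Ox]/[Red])
Step 1: RT/nF = 8.314*330/(3*96485) = 0.00947857 V
Step 2: [Ox]/[Red] = 0.883/0.9979 = 0.884858
Step 3: ln(0.884858) = -0.122328
Step 4: correction = 0.00947857 * -0.122328 = -0.0012 V
E = 0.181 + -0.0012 = 0.1798 V

0.1798 V


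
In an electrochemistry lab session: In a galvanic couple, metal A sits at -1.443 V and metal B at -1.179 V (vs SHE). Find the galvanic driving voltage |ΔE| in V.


Driving voltage is the absolute potential difference.
|ΔE| = |-1.443 − (-1.179)| = 0.264 V

0.264 V


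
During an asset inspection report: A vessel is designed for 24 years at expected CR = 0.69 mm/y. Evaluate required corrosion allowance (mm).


Corrosion allowance = CR × design life
CA = 0.69 * 24 = 16.56 mm

16.56 mm


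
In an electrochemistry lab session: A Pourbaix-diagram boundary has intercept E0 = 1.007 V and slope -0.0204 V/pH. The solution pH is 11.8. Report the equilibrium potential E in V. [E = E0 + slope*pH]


Apply the Pourbaix line equation: E = E0 + slope*pH
E = 1.007 + (-0.0204)*11.8 = 1.007 + (-0.24072) = 0.76628 V
Rounded to 4 decimal places: E = 0.7663 V

0.7663 V


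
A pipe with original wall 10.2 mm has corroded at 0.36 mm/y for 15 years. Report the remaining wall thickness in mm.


Remaining wall = original − CR × time
t = 10.2 − 0.36*15 = 10.2 − 5.4 = 4.8 mm

4.8 mm


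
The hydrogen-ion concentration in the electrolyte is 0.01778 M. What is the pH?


pH = −log10[H+]
pH = −log10(0.01778) = 1.75

1.75


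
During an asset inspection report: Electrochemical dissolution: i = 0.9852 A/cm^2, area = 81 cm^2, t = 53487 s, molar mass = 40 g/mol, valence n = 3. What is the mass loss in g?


Apply Faraday's law: m = i*A*t*M / (n*F)
Total charge passed Q = i*A*t = 0.9852*81*53487 = 4268326.7844 C
m = Q*M/(n*F) = 4268326.7844*40/(3*96485) = 589.8432 g

589.8432 g


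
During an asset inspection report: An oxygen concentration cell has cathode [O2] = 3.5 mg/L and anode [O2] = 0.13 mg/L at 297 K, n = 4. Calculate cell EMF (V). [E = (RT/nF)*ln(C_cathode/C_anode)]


Apply the Nernst concentration-cell relation: E = (RT/nF)*ln(C_cathode/C_anode)
RT/nF = 8.314*297/(4*96485) = 0.00639804 V
ln(3.5/0.13) = 3.29298
E = 0.00639804 * 3.29298 = 0.02107 V

0.02107 V


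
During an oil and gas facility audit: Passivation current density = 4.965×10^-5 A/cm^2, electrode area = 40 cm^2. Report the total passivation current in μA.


I = i_pass * A, then convert A → μA (×10^6)
I = 4.965×10^-5 * 40 * 10^6 = 1986.0 μA

1986.0 μA


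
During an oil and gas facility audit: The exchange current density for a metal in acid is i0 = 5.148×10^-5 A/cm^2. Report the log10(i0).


i0 = 5.148×10^-5 A/cm^2
log10(i0) = -4.288

-4.288


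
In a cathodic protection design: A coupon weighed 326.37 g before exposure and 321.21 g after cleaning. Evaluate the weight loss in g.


Weight loss = initial − final
WL = 326.37 − 321.21 = 5.16 g

5.16 g


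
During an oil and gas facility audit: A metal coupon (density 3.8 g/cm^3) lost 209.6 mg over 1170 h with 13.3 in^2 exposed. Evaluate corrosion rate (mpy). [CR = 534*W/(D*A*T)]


Apply the mpy weight-loss relation: CR = 534 * W / (D * A * T)
Numerator: 534 * 209.6 = 111926.4
Denominator: 3.8 * 13.3 * 1170 = 59131.8
CR = 111926.4 / 59131.8 = 1.8928 mpy

1.8928 mpy


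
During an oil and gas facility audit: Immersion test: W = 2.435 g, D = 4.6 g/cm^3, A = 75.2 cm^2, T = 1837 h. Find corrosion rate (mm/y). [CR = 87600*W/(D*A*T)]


Apply the mm/y weight-loss relation: CR = 87600 * W / (D * A * T)
Numerator: 87600 * 2.435 = 213306.0
Denominator: 4.6 * 75.2 * 1837 = 635455.04
CR = 213306.0 / 635455.04 = 0.3357 mm/y

0.3357 mm/y


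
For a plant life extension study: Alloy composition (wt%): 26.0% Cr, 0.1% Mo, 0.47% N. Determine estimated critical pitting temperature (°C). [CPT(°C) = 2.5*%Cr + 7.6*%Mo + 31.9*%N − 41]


Apply the ASTM G48 empirical CPT estimate: CPT(°C) = 2.5*%Cr + 7.6*%Mo + 31.9*%N − 41
2.5*26.0 = 65; 7.6*0.1 = 0.76; 31.9*0.47 = 14.993
CPT = 65 + 0.76 + 14.993 − 41 = 39.753 °C
Rounded to 0.1 °C: CPT ≈ 39.8 °C

39.8 °C


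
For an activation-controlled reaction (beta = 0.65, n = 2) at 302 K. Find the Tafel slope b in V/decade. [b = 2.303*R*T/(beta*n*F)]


Apply the Tafel slope relation: b = 2.303*R*T/(beta*n*F)
Numerator: 2.303 * 8.314 * 302 = 5782.44
Denominator: 0.65 * 2 * 96485 = 125430.5
b = 5782.44 / 125430.5 = 0.0461 V/decade

0.0461 V/decade


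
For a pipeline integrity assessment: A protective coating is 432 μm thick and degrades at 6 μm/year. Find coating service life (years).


Service life = thickness / degradation rate
Life = 432 / 6 = 72.0 years

72.0 years


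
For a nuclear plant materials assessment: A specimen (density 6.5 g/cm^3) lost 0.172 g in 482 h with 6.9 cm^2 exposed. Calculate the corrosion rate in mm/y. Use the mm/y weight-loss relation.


Apply the mm/y weight-loss relation: CR = 87600 * W / (D * A * T)
Numerator: 87600 * 0.172 = 15067.2
Denominator: 6.5 * 6.9 * 482 = 21617.7
CR = 15067.2 / 21617.7 = 0.697 mm/y

0.697 mm/y


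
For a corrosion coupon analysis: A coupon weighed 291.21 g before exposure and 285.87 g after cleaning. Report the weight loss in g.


Weight loss = initial − final
WL = 291.21 − 285.87 = 5.34 g

5.34 g


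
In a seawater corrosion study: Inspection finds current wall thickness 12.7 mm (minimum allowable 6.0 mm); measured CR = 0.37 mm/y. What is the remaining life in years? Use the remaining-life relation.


Apply the remaining-life relation: RL = (t_current − t_min) / CR
RL = (12.7 − 6.0) / 0.37 = 6.7 / 0.37 = 18.1 years

18.1 years


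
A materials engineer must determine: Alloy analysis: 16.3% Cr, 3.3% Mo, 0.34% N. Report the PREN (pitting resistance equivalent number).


Apply the PREN formula: PREN = Cr + 3.3*Mo + 16*N
PREN = 16.3 + 3.3*3.3 + 16*0.34
PREN = 16.3 + 10.89 + 5.44 = 32.63

32.63


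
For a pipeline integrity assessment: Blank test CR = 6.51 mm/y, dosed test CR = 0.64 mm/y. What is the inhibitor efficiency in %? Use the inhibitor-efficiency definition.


Apply the inhibitor-efficiency definition: IE = (CR_blank − CR_inh)/CR_blank × 100
IE = (6.51 − 0.64) / 6.51 × 100
IE = 5.87 / 6.51 × 100 = 90.2 %

90.2 %


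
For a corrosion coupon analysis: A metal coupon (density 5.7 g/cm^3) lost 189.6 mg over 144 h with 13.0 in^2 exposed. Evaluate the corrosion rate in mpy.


Apply the mpy weight-loss relation: CR = 534 * W / (D * A * T)
Numerator: 534 * 189.6 = 101246.4
Denominator: 5.7 * 13.0 * 144 = 10670.4
CR = 101246.4 / 10670.4 = 9.4885 mpy

9.4885 mpy


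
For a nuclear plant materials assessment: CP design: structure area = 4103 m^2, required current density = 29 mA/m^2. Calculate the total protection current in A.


I = area * current density, then convert mA → A (÷1000)
I = 4103 * 29 / 1000 = 118.99 A

118.99 A


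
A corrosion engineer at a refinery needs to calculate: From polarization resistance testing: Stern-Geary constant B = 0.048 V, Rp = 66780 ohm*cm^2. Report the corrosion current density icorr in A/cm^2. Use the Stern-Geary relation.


Apply the Stern-Geary relation: icorr = B / Rp
icorr = 0.048 / 66780 = 7.188×10^-7 A/cm^2

7.188×10^-7 A/cm^2


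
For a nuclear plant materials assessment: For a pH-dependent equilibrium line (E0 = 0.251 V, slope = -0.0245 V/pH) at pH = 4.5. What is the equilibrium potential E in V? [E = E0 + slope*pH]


Apply the Pourbaix line equation: E = E0 + slope*pH
E = 0.251 + (-0.0245)*4.5 = 0.251 + (-0.11025) = 0.14075 V
Rounded to 3 decimal places: E = 0.141 V

0.141 V


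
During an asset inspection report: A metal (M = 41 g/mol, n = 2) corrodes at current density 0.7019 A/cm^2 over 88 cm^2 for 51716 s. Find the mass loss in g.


Apply Faraday's law: m = i*A*t*M / (n*F)
Total charge passed Q = i*A*t = 0.7019*88*51716 = 3194352.5152 C
m = Q*M/(n*F) = 3194352.5152*41/(2*96485) = 678.69852 g

678.69852 g


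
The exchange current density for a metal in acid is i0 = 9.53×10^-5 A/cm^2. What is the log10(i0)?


i0 = 9.53×10^-5 A/cm^2
log10(i0) = -4.021

-4.021


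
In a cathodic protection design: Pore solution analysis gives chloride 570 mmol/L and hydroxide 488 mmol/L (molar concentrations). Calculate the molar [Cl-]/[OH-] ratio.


Threshold parameter = [Cl-] / [OH-] (molar basis; both in mmol/L, so units cancel)
Ratio = 570 / 488 = 1.17

1.17


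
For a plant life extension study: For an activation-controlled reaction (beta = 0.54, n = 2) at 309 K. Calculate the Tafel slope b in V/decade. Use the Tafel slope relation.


Apply the Tafel slope relation: b = 2.303*R*T/(beta*n*F)
Numerator: 2.303 * 8.314 * 309 = 5916.47
Denominator: 0.54 * 2 * 96485 = 104203.8
b = 5916.47 / 104203.8 = 0.0568 V/decade

0.0568 V/decade


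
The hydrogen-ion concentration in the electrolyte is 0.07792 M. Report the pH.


pH = −log10[H+]
pH = −log10(0.07792) = 1.11

1.11


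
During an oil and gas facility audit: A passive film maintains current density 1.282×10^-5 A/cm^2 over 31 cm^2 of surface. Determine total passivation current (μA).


I = i_pass * A, then convert A → μA (×10^6)
I = 1.282×10^-5 * 31 * 10^6 = 397.42 μA

397.42 μA


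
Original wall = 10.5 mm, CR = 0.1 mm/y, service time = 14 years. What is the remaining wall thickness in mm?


Remaining wall = original − CR × time
t = 10.5 − 0.1*14 = 10.5 − 1.4 = 9.1 mm

9.1 mm


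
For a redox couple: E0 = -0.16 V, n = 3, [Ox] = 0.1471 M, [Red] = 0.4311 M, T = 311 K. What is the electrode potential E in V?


Apply the Nernst equation: E = E0 + (RT/nF)*ln([Ox]/[Red])
Step 1: RT/nF = 8.314*311/(3*96485) = 0.00893284 V
Step 2: [Ox]/[Red] = 0.1471/0.4311 = 0.34122
Step 3: ln(0.34122) = -1.075228
Step 4: correction = 0.00893284 * -1.075228 = -0.01 V
E = -0.16 + -0.01 = -0.17 V

-0.17 V


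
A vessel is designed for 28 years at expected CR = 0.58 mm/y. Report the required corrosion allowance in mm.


Corrosion allowance = CR × design life
CA = 0.58 * 28 = 16.24 mm

16.24 mm


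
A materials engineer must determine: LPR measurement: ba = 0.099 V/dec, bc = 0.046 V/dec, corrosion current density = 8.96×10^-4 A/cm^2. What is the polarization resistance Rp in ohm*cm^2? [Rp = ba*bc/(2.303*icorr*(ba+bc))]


Apply the Stern-Geary equation: Rp = ba*bc / (2.303*icorr*(ba+bc))
ba*bc = 0.099*0.046 = 0.004554
ba+bc = 0.145; 2.303*icorr*(ba+bc) = 2.303*8.96×10^-4*0.145 = 2.9920576×10^-4
Rp = 0.004554 / 2.9920576×10^-4 = 15.2 ohm*cm^2

15.2 ohm*cm^2


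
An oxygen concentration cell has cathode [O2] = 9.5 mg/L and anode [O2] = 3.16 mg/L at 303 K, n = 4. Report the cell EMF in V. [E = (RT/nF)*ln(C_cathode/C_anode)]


Apply the Nernst concentration-cell relation: E = (RT/nF)*ln(C_cathode/C_anode)
RT/nF = 8.314*303/(4*96485) = 0.00652729 V
ln(9.5/3.16) = 1.10072
E = 0.00652729 * 1.10072 = 0.00718 V

0.00718 V


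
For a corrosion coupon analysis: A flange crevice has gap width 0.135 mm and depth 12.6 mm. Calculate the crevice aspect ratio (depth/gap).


Aspect ratio = depth / gap
Ratio = 12.6 / 0.135 = 93.3

93.3


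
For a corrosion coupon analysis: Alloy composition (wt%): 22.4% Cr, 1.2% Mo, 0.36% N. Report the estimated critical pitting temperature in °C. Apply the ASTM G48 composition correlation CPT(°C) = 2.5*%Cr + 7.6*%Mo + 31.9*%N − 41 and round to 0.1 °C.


Apply the ASTM G48 empirical CPT estimate: CPT(°C) = 2.5*%Cr + 7.6*%Mo + 31.9*%N − 41
2.5*22.4 = 56; 7.6*1.2 = 9.12; 31.9*0.36 = 11.484
CPT = 56 + 9.12 + 11.484 − 41 = 35.604 °C
Rounded to 0.1 °C: CPT ≈ 35.6 °C

35.6 °C


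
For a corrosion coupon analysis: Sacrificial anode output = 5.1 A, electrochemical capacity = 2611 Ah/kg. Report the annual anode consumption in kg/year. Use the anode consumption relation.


Annual consumption = current * hours per year / capacity
Rate = 5.1 * 8760 / 2611 = 17.1 kg/year

17.1 kg/year


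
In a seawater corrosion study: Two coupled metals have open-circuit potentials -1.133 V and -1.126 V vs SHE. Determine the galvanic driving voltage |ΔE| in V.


Driving voltage is the absolute potential difference.
|ΔE| = |-1.133 − (-1.126)| = 0.007 V

0.007 V


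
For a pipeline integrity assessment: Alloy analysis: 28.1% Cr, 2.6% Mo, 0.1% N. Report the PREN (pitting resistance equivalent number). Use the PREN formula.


Apply the PREN formula: PREN = Cr + 3.3*Mo + 16*N
PREN = 28.1 + 3.3*2.6 + 16*0.1
PREN = 28.1 + 8.58 + 1.6 = 38.28

38.28


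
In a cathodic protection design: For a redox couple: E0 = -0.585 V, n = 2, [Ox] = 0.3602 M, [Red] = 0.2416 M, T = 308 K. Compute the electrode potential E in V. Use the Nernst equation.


Apply the Nernst equation: E = E0 + (RT/nF)*ln([Ox]/[Red])
Step 1: RT/nF = 8.314*308/(2*96485) = 0.01327 V
Step 2: [Ox]/[Red] = 0.3602/0.2416 = 1.490894
Step 3: ln(1.490894) = 0.399376
Step 4: correction = 0.01327 * 0.399376 = 0.0053 V
E = -0.585 + 0.0053 = -0.5797 V

-0.5797 V


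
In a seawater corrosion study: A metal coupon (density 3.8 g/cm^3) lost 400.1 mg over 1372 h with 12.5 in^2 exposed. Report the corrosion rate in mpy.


Apply the mpy weight-loss relation: CR = 534 * W / (D * A * T)
Numerator: 534 * 400.1 = 213653.4
Denominator: 3.8 * 12.5 * 1372 = 65170.0
CR = 213653.4 / 65170.0 = 3.278 mpy

3.278 mpy


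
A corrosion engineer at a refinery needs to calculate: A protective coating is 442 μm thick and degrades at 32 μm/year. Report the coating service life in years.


Service life = thickness / degradation rate
Life = 442 / 32 = 13.8 years

13.8 years


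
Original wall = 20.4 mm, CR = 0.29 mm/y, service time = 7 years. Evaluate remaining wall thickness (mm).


Remaining wall = original − CR × time
t = 20.4 − 0.29*7 = 20.4 − 2.03 = 18.37 mm

18.37 mm


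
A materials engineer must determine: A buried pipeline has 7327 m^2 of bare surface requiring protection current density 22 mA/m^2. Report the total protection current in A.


I = area * current density, then convert mA → A (÷1000)
I = 7327 * 22 / 1000 = 161.19 A

161.19 A
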